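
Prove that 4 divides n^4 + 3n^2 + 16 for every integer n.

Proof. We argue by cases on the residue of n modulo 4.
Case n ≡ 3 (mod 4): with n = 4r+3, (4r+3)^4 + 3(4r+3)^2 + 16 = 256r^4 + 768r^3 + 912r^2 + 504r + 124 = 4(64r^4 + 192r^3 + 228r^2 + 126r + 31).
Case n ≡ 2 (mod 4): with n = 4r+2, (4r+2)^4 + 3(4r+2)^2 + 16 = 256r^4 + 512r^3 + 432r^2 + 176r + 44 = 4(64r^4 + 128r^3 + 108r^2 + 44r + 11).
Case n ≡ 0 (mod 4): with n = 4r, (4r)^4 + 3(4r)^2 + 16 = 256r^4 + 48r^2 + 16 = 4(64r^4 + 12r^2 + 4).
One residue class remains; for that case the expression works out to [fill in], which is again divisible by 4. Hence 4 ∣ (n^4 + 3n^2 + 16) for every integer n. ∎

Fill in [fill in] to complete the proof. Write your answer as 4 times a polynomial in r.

The residues treated are {3, 2, 0}, so the missing case is n ≡ 1 (mod 4); write n = 4r+1.
Then (4r+1)^4 + 3(4r+1)^2 + 16 = 256r^4 + 256r^3 + 144r^2 + 40r + 20 = 4(64r^4 + 64r^3 + 36r^2 + 10r + 5).

4(64r^4 + 64r^3 + 36r^2 + 10r + 5)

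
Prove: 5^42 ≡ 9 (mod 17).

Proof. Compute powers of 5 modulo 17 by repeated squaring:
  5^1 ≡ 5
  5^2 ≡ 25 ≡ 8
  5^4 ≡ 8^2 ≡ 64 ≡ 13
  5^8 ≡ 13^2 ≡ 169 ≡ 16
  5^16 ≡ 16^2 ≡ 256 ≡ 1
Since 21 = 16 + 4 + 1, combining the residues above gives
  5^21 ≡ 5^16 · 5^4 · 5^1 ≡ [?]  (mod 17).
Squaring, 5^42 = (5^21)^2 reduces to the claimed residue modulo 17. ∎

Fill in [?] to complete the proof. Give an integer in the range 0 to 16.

Multiply the listed residues: 1 · 13 · 5 = 13 → 65.
Reducing modulo 17: 65 = 3·17 + 14, so 5^21 ≡ 14.

14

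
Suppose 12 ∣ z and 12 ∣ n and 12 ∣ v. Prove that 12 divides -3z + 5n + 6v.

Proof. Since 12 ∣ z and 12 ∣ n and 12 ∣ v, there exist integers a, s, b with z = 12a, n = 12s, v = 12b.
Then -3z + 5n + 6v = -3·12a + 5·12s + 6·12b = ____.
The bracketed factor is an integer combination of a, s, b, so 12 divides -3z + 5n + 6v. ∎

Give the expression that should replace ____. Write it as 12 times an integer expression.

Pull the common 12 out of every term: -3·12a + 5·12s + 6·12b = 12(-3a + 6b + 5s).
-3a + 6b + 5s is an integer, which exhibits the divisibility.

12(-3a + 6b + 5s)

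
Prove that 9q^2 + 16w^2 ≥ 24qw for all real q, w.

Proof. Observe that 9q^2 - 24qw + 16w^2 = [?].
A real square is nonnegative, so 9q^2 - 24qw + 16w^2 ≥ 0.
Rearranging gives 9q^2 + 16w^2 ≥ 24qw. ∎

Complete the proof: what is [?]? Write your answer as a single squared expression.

9q^2 - 24qw + 16w^2 is a perfect-square trinomial: the outer terms are (3q)^2 and (4w)^2, and the cross term is -2·3q·4w.
So 9q^2 - 24qw + 16w^2 = (3q - 4w)^2 ≥ 0.

(3q - 4w)^2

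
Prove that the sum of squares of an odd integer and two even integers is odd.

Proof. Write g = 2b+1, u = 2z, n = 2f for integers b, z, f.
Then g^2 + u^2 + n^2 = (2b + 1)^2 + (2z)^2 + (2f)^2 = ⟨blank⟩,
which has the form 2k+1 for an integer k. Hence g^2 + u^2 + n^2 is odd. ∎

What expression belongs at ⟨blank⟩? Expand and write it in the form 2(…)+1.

Expanding: (2b + 1)^2 + (2z)^2 + (2f)^2 = 4b^2 + 4b + 4f^2 + 4z^2 + 1.
Every term except the constant is even, so this is 2(2b^2 + 2b + 2f^2 + 2z^2) + 1,
and 2b^2 + 2b + 2f^2 + 2z^2 ∈ ℤ gives the required form.

2(2b^2 + 2b + 2f^2 + 2z^2) + 1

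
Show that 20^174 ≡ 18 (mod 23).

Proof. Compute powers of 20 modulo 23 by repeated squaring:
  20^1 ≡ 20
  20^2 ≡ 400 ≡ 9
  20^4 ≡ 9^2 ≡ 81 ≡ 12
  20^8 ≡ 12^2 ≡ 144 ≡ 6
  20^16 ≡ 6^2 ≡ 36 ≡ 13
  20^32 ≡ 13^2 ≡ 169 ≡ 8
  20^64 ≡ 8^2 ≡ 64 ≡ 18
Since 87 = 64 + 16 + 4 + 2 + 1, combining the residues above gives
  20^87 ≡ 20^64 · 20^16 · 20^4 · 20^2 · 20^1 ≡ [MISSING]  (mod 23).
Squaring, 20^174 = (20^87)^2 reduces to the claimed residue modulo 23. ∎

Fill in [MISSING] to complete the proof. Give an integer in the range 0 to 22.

Multiply the listed residues: 18 · 13 · 12 · 9 · 20 = 234 → 2808 → 25272 → 505440.
Reducing modulo 23: 505440 = 21975·23 + 15, so 20^87 ≡ 15.

15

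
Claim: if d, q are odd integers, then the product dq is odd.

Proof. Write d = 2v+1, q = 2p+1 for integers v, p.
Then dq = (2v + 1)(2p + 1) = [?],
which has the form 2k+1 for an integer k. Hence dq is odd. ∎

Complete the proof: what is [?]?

2(2pv + p + v) + 1

Expanding: (2v + 1)(2p + 1) = 4pv + 2p + 2v + 1.
Every term except the constant is even, so this is 2(2pv + p + v) + 1,
and 2pv + p + v ∈ ℤ gives the required form.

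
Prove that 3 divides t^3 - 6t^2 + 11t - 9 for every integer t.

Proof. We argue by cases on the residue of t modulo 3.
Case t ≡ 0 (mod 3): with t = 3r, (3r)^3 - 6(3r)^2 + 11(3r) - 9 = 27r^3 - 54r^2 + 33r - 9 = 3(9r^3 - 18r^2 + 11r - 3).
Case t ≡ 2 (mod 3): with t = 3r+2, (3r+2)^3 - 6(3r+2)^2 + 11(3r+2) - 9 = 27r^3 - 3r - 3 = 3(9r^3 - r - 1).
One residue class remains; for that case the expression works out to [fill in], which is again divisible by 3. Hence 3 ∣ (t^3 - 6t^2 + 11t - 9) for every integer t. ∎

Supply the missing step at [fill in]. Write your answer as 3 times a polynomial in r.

3(9r^3 - 9r^2 + 2r - 1)

Only t ≡ 1 (mod 3) is unaccounted for. Put t = 3r+1:
(3r+1)^3 - 6(3r+1)^2 + 11(3r+1) - 9 expands to 27r^3 - 27r^2 + 6r - 3,
and factoring out 3 leaves 3(9r^3 - 9r^2 + 2r - 1).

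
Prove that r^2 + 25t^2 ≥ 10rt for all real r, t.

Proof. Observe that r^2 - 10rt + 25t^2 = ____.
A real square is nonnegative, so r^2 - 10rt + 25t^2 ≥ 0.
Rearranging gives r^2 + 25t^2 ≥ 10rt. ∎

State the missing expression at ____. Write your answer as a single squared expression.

The leading and trailing coefficients are 1^2 and 5^2, and 10 = 2·1·5, so the trinomial is (r - 5t)^2.
Hence r^2 - 10rt + 25t^2 ≥ 0.

(r - 5t)^2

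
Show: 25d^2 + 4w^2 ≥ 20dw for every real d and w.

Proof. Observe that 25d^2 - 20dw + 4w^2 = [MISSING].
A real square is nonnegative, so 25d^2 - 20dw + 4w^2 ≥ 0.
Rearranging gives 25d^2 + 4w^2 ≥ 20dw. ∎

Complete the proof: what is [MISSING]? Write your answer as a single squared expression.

25d^2 - 20dw + 4w^2 is a perfect-square trinomial: the outer terms are (5d)^2 and (2w)^2, and the cross term is -2·5d·2w.
So 25d^2 - 20dw + 4w^2 = (5d - 2w)^2 ≥ 0.

(5d - 2w)^2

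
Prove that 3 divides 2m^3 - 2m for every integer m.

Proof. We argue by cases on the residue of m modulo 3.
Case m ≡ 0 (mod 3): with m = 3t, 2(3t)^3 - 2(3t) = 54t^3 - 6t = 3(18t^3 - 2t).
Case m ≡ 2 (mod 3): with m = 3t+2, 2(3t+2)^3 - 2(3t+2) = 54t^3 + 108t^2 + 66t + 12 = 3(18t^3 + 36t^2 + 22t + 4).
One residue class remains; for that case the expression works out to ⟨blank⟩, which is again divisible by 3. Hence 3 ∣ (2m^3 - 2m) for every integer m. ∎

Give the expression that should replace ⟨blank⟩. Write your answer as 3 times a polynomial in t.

The residues treated are {0, 2}, so the missing case is m ≡ 1 (mod 3); write m = 3t+1.
Then 2(3t+1)^3 - 2(3t+1) = 54t^3 + 54t^2 + 12t = 3(18t^3 + 18t^2 + 4t).

3(18t^3 + 18t^2 + 4t)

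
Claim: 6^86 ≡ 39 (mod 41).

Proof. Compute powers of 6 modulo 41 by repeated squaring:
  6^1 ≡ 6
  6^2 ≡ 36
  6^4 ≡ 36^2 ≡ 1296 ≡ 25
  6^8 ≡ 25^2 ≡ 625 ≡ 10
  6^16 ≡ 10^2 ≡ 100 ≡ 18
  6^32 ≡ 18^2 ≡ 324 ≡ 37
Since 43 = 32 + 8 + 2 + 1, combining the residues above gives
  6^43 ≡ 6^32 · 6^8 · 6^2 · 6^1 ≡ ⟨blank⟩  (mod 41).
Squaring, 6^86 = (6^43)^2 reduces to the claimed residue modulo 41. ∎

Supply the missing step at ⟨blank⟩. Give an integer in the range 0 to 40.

11

6^32 · 6^8 · 6^2 · 6^1 ≡ 37 · 10 · 36 · 6 = 79920.
79920 mod 41 = 11, so 6^43 ≡ 11 (mod 41).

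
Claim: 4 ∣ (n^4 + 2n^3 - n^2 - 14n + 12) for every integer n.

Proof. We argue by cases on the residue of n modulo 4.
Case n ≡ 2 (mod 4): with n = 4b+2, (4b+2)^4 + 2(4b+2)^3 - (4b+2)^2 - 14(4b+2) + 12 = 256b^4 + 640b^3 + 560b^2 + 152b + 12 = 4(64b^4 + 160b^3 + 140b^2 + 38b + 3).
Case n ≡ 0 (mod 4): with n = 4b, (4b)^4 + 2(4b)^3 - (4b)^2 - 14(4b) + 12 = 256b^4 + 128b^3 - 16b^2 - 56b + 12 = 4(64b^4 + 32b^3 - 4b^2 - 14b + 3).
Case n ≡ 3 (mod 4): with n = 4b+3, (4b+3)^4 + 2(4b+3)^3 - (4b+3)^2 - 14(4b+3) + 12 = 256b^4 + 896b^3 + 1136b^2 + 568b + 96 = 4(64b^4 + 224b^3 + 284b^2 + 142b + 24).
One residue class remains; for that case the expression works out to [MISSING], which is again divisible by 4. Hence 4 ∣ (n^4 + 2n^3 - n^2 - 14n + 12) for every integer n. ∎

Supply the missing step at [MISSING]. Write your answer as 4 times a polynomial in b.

4(64b^4 + 96b^3 + 44b^2 - 6b)

The residues treated are {2, 0, 3}, so the missing case is n ≡ 1 (mod 4); write n = 4b+1.
Then (4b+1)^4 + 2(4b+1)^3 - (4b+1)^2 - 14(4b+1) + 12 = 256b^4 + 384b^3 + 176b^2 - 24b = 4(64b^4 + 96b^3 + 44b^2 - 6b).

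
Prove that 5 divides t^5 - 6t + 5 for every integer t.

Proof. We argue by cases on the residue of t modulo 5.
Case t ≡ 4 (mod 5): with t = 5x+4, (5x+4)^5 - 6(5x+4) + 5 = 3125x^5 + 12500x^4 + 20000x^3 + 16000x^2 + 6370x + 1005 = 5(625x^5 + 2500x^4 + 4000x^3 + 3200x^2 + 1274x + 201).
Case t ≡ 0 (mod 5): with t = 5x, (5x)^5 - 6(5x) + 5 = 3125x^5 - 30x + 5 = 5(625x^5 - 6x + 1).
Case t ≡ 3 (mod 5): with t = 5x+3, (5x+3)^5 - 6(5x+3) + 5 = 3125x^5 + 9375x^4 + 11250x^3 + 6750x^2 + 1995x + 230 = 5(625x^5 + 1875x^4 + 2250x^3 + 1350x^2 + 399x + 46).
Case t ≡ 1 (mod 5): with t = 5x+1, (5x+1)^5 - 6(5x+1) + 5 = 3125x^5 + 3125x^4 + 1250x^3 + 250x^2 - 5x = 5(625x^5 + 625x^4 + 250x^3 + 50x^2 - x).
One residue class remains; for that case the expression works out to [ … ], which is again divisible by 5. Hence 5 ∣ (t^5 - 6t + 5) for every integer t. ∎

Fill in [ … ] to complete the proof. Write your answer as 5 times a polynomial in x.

The residues treated are {4, 0, 3, 1}, so the missing case is t ≡ 2 (mod 5); write t = 5x+2.
Then (5x+2)^5 - 6(5x+2) + 5 = 3125x^5 + 6250x^4 + 5000x^3 + 2000x^2 + 370x + 25 = 5(625x^5 + 1250x^4 + 1000x^3 + 400x^2 + 74x + 5).

5(625x^5 + 1250x^4 + 1000x^3 + 400x^2 + 74x + 5)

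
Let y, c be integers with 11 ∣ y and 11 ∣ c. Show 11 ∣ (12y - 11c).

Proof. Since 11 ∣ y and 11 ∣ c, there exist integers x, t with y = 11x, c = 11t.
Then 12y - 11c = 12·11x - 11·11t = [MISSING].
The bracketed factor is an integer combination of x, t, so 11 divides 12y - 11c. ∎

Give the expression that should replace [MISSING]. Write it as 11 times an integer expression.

11(-11t + 12x)

Each term has a factor of 11: 12·11x - 11·11t = 11·(-11t + 12x).
Since -11t + 12x is an integer, 11 ∣ (12y - 11c).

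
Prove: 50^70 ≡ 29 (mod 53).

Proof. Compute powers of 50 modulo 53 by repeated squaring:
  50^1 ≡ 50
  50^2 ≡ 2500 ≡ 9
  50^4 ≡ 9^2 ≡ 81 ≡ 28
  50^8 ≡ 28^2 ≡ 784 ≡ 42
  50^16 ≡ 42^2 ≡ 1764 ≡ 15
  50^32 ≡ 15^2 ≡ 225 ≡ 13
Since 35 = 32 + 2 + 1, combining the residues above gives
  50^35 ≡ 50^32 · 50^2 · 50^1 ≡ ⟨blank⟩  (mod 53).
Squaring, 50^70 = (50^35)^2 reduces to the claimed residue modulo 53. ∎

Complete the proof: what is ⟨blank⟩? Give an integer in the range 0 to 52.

20

Multiply the listed residues: 13 · 9 · 50 = 117 → 5850.
Reducing modulo 53: 5850 = 110·53 + 20, so 50^35 ≡ 20.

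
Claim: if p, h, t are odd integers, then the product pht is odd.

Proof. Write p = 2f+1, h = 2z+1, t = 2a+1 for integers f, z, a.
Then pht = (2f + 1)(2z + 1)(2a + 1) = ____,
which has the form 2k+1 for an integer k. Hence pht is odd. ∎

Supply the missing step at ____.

(2f + 1)(2z + 1)(2a + 1) = 8afz + 4af + 4az + 2a + 4fz + 2f + 2z + 1
= 2(4afz + 2af + 2az + a + 2fz + f + z) + 1.
Since 4afz + 2af + 2az + a + 2fz + f + z is an integer, the product is of the form 2k+1 for an integer k.

2(4afz + 2af + 2az + a + 2fz + f + z) + 1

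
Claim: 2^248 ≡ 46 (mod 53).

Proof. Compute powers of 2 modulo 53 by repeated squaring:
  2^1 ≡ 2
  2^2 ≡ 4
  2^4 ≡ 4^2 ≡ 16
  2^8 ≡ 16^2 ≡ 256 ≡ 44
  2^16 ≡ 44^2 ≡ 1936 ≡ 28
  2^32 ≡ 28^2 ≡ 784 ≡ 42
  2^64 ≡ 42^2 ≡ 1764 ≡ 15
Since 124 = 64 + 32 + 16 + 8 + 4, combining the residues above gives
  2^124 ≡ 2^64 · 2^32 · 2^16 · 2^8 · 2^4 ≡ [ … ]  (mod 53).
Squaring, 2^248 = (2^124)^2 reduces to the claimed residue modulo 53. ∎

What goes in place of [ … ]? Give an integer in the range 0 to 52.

Multiply the listed residues: 15 · 42 · 28 · 44 · 16 = 630 → 17640 → 776160 → 12418560.
Reducing modulo 53: 12418560 = 234312·53 + 24, so 2^124 ≡ 24.

24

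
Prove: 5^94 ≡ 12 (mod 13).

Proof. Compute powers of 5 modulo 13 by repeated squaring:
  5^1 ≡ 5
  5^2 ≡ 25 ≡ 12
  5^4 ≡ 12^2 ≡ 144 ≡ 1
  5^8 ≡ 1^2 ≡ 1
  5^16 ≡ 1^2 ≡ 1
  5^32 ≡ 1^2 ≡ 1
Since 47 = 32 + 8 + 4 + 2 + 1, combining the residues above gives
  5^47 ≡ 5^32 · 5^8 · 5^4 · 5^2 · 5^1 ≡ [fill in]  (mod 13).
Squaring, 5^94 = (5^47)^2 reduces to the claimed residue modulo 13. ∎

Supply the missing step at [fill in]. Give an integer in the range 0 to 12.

5^32 · 5^8 · 5^4 · 5^2 · 5^1 ≡ 1 · 1 · 1 · 12 · 5 = 60.
60 mod 13 = 8, so 5^47 ≡ 8 (mod 13).

8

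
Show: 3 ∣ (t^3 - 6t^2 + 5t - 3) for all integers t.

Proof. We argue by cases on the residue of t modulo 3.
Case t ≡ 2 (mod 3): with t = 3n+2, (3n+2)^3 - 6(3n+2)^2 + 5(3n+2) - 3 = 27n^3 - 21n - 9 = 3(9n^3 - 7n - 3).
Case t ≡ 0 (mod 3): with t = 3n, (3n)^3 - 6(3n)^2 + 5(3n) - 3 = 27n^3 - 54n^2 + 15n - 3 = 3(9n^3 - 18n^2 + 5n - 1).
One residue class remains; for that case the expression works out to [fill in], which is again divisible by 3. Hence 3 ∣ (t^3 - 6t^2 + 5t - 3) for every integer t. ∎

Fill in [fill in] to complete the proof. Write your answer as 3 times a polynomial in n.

Only t ≡ 1 (mod 3) is unaccounted for. Put t = 3n+1:
(3n+1)^3 - 6(3n+1)^2 + 5(3n+1) - 3 expands to 27n^3 - 27n^2 - 12n - 3,
and factoring out 3 leaves 3(9n^3 - 9n^2 - 4n - 1).

3(9n^3 - 9n^2 - 4n - 1)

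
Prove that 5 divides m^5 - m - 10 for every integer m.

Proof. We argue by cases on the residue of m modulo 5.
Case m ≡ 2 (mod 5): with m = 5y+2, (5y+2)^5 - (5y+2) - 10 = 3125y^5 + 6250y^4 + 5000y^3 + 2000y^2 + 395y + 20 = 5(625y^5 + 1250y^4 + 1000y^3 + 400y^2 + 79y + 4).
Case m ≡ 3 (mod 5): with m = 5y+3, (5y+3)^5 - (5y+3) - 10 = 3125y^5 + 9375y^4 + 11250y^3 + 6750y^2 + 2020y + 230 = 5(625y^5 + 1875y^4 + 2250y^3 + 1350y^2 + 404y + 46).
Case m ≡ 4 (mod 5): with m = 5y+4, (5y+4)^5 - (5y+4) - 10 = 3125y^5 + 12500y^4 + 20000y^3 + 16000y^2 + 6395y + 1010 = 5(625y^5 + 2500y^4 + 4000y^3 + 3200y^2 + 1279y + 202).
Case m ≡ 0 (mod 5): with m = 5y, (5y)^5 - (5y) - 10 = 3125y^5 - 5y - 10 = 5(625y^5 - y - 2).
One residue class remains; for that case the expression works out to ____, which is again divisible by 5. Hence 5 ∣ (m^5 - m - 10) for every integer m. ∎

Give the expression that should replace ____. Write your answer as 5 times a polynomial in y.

5(625y^5 + 625y^4 + 250y^3 + 50y^2 + 4y - 2)

Only m ≡ 1 (mod 5) is unaccounted for. Put m = 5y+1:
(5y+1)^5 - (5y+1) - 10 expands to 3125y^5 + 3125y^4 + 1250y^3 + 250y^2 + 20y - 10,
and factoring out 5 leaves 5(625y^5 + 625y^4 + 250y^3 + 50y^2 + 4y - 2).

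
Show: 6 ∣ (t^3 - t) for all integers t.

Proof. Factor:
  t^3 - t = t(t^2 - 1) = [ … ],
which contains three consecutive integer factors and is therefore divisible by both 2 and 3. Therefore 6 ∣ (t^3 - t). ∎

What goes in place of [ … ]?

t(t^2 - 1) = t(t - 1)(t + 1) = (t - 1)t(t + 1).
These three factors are consecutive integers, so their product is divisible by 6.

(t - 1)t(t + 1)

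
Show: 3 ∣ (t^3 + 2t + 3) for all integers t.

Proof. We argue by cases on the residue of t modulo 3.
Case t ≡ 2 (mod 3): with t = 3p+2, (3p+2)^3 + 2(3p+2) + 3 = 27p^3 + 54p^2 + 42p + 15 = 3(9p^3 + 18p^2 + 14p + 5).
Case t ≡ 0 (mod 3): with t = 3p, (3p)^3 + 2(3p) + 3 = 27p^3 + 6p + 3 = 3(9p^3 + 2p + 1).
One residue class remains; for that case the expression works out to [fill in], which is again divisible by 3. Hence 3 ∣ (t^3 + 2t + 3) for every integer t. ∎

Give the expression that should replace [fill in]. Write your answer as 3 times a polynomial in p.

3(9p^3 + 9p^2 + 5p + 2)

Only t ≡ 1 (mod 3) is unaccounted for. Put t = 3p+1:
(3p+1)^3 + 2(3p+1) + 3 expands to 27p^3 + 27p^2 + 15p + 6,
and factoring out 3 leaves 3(9p^3 + 9p^2 + 5p + 2).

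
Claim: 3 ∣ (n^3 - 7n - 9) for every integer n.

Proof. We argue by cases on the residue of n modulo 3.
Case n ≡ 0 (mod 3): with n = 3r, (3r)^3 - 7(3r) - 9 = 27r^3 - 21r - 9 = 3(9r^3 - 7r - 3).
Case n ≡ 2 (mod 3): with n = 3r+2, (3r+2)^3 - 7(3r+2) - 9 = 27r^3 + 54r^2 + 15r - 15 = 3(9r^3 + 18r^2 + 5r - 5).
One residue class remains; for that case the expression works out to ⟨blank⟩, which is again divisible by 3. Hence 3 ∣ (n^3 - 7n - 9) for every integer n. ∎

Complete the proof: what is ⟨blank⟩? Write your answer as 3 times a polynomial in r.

3(9r^3 + 9r^2 - 4r - 5)

The residues treated are {0, 2}, so the missing case is n ≡ 1 (mod 3); write n = 3r+1.
Then (3r+1)^3 - 7(3r+1) - 9 = 27r^3 + 27r^2 - 12r - 15 = 3(9r^3 + 9r^2 - 4r - 5).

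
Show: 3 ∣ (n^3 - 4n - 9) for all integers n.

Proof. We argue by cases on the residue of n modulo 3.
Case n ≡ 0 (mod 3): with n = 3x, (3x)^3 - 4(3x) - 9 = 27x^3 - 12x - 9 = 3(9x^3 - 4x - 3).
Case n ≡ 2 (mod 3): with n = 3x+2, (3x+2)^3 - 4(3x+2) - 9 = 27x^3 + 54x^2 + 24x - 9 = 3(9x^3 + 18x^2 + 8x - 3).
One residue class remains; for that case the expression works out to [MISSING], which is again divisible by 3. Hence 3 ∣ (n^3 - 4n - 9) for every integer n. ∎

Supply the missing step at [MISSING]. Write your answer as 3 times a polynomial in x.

3(9x^3 + 9x^2 - x - 4)

Only n ≡ 1 (mod 3) is unaccounted for. Put n = 3x+1:
(3x+1)^3 - 4(3x+1) - 9 expands to 27x^3 + 27x^2 - 3x - 12,
and factoring out 3 leaves 3(9x^3 + 9x^2 - x - 4).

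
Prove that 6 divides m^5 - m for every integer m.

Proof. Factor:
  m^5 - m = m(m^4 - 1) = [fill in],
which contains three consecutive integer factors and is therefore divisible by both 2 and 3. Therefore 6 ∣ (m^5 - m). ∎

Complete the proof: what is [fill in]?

(m - 1)m(m + 1)(m^2 + 1)

m^4 - 1 = (m^2 - 1)(m^2 + 1), and m^2 - 1 = (m-1)(m+1).
So m(m^4 - 1) = (m - 1)m(m + 1)(m^2 + 1).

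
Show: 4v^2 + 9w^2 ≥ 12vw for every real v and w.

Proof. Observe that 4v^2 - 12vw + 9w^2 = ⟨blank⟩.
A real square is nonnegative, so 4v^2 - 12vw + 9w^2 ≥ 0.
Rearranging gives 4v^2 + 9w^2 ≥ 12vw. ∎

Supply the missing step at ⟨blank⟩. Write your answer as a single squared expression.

(2v - 3w)^2

4v^2 - 12vw + 9w^2 is a perfect-square trinomial: the outer terms are (2v)^2 and (3w)^2, and the cross term is -2·2v·3w.
So 4v^2 - 12vw + 9w^2 = (2v - 3w)^2 ≥ 0.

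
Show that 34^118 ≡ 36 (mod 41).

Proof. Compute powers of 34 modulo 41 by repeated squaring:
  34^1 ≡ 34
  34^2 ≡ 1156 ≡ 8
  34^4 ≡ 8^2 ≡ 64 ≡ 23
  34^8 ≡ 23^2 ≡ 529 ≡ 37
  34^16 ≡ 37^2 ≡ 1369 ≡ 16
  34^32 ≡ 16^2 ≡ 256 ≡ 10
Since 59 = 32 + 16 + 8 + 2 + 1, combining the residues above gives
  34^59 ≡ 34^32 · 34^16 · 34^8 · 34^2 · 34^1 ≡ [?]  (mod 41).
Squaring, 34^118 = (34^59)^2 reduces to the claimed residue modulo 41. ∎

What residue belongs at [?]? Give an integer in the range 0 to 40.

34^32 · 34^16 · 34^8 · 34^2 · 34^1 ≡ 10 · 16 · 37 · 8 · 34 = 1610240.
1610240 mod 41 = 6, so 34^59 ≡ 6 (mod 41).

6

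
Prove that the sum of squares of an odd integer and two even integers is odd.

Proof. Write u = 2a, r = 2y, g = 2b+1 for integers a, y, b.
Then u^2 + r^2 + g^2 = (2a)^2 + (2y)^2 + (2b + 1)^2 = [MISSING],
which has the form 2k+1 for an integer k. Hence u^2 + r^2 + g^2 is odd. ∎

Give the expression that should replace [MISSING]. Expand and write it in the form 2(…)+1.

2(2a^2 + 2b^2 + 2b + 2y^2) + 1

(2a)^2 + (2y)^2 + (2b + 1)^2 = 4a^2 + 4b^2 + 4b + 4y^2 + 1
= 2(2a^2 + 2b^2 + 2b + 2y^2) + 1.
Since 2a^2 + 2b^2 + 2b + 2y^2 is an integer, the sum of squares is of the form 2k+1 for an integer k.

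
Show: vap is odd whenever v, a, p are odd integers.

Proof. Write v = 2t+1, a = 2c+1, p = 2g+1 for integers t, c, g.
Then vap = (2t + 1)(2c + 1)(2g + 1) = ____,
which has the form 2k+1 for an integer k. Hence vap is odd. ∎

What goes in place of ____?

2(4cgt + 2cg + 2ct + c + 2gt + g + t) + 1

Expanding: (2t + 1)(2c + 1)(2g + 1) = 8cgt + 4cg + 4ct + 2c + 4gt + 2g + 2t + 1.
Every term except the constant is even, so this is 2(4cgt + 2cg + 2ct + c + 2gt + g + t) + 1,
and 4cgt + 2cg + 2ct + c + 2gt + g + t ∈ ℤ gives the required form.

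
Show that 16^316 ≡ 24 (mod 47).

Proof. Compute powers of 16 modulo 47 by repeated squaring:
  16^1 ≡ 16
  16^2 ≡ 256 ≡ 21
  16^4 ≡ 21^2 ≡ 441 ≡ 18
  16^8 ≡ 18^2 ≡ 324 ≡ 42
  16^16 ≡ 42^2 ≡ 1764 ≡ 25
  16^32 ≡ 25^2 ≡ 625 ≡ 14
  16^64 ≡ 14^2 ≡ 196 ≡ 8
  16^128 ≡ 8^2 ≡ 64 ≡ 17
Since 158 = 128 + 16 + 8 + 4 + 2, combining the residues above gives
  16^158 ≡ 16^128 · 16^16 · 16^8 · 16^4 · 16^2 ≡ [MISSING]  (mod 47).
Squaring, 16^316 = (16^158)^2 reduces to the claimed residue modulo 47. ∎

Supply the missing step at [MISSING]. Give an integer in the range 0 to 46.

27

Multiply the listed residues: 17 · 25 · 42 · 18 · 21 = 425 → 17850 → 321300 → 6747300.
Reducing modulo 47: 6747300 = 143559·47 + 27, so 16^158 ≡ 27.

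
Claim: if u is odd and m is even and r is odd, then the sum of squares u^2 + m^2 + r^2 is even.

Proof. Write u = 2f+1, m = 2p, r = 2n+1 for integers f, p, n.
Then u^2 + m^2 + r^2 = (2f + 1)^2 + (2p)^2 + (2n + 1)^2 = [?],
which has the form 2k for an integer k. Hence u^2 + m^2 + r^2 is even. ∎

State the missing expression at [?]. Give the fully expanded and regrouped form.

(2f + 1)^2 + (2p)^2 + (2n + 1)^2 = 4f^2 + 4f + 4n^2 + 4n + 4p^2 + 2
= 2(2f^2 + 2f + 2n^2 + 2n + 2p^2 + 1).
Since 2f^2 + 2f + 2n^2 + 2n + 2p^2 + 1 is an integer, the sum of squares is of the form 2k for an integer k.

2(2f^2 + 2f + 2n^2 + 2n + 2p^2 + 1)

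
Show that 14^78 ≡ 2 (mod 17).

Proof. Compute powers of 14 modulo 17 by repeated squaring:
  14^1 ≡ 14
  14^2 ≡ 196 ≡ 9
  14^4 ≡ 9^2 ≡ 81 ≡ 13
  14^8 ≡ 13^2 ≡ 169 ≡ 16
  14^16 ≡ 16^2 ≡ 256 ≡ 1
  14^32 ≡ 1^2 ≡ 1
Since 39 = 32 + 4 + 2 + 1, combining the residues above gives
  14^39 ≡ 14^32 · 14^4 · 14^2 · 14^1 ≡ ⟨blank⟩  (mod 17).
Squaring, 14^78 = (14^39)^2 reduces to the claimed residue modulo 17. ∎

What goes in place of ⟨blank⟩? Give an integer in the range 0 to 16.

Multiply the listed residues: 1 · 13 · 9 · 14 = 13 → 117 → 1638.
Reducing modulo 17: 1638 = 96·17 + 6, so 14^39 ≡ 6.

6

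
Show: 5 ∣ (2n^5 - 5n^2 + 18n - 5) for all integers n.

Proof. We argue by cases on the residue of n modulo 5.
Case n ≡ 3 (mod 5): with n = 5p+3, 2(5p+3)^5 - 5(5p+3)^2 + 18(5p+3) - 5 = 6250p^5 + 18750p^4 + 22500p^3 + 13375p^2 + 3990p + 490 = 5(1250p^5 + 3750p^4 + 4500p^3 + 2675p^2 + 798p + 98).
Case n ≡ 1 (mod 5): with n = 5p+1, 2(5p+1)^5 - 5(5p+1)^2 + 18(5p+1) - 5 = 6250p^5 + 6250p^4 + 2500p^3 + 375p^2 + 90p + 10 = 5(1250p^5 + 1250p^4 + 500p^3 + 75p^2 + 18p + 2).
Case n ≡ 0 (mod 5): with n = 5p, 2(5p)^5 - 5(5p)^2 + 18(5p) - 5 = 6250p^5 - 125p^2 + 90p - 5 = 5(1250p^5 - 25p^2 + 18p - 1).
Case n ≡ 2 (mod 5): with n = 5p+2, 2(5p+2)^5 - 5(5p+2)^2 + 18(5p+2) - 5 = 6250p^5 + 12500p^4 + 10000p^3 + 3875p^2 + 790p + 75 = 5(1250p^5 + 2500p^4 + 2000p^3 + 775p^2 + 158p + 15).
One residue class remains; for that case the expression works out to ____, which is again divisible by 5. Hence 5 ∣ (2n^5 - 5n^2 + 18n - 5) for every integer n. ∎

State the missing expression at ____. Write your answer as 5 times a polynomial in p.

The residues treated are {3, 1, 0, 2}, so the missing case is n ≡ 4 (mod 5); write n = 5p+4.
Then 2(5p+4)^5 - 5(5p+4)^2 + 18(5p+4) - 5 = 6250p^5 + 25000p^4 + 40000p^3 + 31875p^2 + 12690p + 2035 = 5(1250p^5 + 5000p^4 + 8000p^3 + 6375p^2 + 2538p + 407).

5(1250p^5 + 5000p^4 + 8000p^3 + 6375p^2 + 2538p + 407)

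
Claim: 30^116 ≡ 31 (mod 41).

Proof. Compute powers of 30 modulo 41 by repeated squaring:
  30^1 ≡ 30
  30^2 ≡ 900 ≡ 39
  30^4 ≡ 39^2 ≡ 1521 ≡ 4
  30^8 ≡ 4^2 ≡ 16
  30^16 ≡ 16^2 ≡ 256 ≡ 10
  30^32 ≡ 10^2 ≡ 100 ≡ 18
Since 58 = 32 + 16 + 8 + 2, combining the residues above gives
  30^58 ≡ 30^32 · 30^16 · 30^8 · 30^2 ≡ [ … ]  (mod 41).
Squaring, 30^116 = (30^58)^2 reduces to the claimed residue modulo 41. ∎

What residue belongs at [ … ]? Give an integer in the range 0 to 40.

Multiply the listed residues: 18 · 10 · 16 · 39 = 180 → 2880 → 112320.
Reducing modulo 41: 112320 = 2739·41 + 21, so 30^58 ≡ 21.

21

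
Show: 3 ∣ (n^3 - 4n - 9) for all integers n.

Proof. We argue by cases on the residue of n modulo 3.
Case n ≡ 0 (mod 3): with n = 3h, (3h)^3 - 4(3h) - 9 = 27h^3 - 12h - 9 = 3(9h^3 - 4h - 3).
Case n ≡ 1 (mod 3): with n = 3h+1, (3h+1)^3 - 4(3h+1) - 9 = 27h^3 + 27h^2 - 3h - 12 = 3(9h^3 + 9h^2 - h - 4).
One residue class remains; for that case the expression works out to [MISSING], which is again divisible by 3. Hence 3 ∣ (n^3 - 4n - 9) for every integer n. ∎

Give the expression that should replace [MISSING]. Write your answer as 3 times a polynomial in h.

The residues treated are {0, 1}, so the missing case is n ≡ 2 (mod 3); write n = 3h+2.
Then (3h+2)^3 - 4(3h+2) - 9 = 27h^3 + 54h^2 + 24h - 9 = 3(9h^3 + 18h^2 + 8h - 3).

3(9h^3 + 18h^2 + 8h - 3)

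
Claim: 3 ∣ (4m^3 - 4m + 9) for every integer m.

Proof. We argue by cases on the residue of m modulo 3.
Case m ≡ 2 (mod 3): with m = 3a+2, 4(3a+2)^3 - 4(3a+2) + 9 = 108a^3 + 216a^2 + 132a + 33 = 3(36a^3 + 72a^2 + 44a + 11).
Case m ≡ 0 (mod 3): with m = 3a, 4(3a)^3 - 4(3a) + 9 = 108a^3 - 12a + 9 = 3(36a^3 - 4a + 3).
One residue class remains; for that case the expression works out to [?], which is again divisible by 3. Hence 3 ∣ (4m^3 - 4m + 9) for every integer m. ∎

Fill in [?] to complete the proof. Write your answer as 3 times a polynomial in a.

The residues treated are {2, 0}, so the missing case is m ≡ 1 (mod 3); write m = 3a+1.
Then 4(3a+1)^3 - 4(3a+1) + 9 = 108a^3 + 108a^2 + 24a + 9 = 3(36a^3 + 36a^2 + 8a + 3).

3(36a^3 + 36a^2 + 8a + 3)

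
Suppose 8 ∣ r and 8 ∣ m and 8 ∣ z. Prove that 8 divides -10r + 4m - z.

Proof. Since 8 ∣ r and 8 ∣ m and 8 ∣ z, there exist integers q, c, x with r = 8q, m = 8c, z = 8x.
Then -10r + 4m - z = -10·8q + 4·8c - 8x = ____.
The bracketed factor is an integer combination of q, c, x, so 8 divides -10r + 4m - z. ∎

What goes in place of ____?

Pull the common 8 out of every term: -10·8q + 4·8c - 8x = 8(4c - 10q - x).
4c - 10q - x is an integer, which exhibits the divisibility.

8(4c - 10q - x)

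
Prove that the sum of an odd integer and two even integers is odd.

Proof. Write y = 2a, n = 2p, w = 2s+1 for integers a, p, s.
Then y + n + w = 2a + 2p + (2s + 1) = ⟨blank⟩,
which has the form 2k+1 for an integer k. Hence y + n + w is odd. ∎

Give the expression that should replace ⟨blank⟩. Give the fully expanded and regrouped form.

2a + 2p + (2s + 1) = 2a + 2p + 2s + 1
= 2(a + p + s) + 1.
Since a + p + s is an integer, the sum is of the form 2k+1 for an integer k.

2(a + p + s) + 1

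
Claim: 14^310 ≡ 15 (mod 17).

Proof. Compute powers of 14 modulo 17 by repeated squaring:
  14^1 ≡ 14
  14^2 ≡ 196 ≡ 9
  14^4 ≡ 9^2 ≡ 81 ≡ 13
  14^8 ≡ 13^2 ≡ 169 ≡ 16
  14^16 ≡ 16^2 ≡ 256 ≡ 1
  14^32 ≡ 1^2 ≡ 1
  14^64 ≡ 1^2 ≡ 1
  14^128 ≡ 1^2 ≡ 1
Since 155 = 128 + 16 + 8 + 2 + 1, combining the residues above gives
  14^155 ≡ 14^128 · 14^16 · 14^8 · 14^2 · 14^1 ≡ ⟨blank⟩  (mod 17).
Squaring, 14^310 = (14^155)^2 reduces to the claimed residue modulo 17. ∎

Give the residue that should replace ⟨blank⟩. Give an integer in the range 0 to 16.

10

14^128 · 14^16 · 14^8 · 14^2 · 14^1 ≡ 1 · 1 · 16 · 9 · 14 = 2016.
2016 mod 17 = 10, so 14^155 ≡ 10 (mod 17).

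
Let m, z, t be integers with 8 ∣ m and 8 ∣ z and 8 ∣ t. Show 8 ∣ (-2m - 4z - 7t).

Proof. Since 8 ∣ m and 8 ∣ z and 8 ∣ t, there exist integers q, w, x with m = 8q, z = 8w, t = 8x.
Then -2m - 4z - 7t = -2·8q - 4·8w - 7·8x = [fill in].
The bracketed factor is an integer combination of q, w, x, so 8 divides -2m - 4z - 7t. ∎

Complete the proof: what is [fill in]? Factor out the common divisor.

8(-2q - 4w - 7x)

Each term has a factor of 8: -2·8q - 4·8w - 7·8x = 8·(-2q - 4w - 7x).
Since -2q - 4w - 7x is an integer, 8 ∣ (-2m - 4z - 7t).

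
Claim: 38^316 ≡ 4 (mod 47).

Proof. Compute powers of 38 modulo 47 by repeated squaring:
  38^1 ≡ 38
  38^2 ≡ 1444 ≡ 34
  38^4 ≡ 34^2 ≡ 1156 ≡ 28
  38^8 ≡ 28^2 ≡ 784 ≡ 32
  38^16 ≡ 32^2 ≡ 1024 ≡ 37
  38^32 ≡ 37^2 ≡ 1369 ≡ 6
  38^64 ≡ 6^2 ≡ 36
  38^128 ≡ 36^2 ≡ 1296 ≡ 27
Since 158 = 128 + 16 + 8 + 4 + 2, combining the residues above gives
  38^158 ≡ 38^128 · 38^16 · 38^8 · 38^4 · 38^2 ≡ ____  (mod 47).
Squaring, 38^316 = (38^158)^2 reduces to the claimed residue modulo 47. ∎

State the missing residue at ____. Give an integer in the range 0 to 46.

38^128 · 38^16 · 38^8 · 38^4 · 38^2 ≡ 27 · 37 · 32 · 28 · 34 = 30433536.
30433536 mod 47 = 2, so 38^158 ≡ 2 (mod 47).

2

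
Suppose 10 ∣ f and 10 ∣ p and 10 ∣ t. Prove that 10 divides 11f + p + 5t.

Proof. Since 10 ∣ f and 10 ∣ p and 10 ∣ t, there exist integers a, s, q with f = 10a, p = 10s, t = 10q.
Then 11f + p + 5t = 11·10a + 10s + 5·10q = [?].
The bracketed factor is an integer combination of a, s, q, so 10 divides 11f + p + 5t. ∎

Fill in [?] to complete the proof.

Pull the common 10 out of every term: 11·10a + 10s + 5·10q = 10(11a + 5q + s).
11a + 5q + s is an integer, which exhibits the divisibility.

10(11a + 5q + s)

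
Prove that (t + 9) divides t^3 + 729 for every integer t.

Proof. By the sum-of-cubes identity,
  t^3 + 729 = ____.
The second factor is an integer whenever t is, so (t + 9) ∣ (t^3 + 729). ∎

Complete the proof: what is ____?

a^3 + b^3 = (a + b)(a^2 - ab + b^2). With a = t, b = 9:
t^3 + 729 = (t + 9)(t^2 - 9t + 81).

(t + 9)(t^2 - 9t + 81)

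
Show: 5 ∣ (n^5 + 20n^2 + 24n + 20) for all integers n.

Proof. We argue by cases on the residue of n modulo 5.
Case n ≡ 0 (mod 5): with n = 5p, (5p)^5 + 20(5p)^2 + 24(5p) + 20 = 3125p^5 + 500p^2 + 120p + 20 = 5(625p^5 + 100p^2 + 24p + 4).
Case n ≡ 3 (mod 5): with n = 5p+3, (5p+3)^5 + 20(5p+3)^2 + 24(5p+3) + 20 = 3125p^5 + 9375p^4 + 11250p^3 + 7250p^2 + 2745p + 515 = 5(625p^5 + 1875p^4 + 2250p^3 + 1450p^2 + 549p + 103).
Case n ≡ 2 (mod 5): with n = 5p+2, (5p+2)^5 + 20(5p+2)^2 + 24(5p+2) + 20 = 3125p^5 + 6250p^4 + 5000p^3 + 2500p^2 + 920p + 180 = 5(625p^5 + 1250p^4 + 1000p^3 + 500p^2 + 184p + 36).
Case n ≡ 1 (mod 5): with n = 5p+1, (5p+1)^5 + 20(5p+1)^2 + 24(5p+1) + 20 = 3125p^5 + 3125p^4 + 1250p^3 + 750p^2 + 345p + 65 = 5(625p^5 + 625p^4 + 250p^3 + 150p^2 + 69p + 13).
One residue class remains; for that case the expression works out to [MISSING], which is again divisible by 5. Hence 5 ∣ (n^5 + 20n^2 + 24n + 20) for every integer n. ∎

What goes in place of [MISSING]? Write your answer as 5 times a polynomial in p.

Only n ≡ 4 (mod 5) is unaccounted for. Put n = 5p+4:
(5p+4)^5 + 20(5p+4)^2 + 24(5p+4) + 20 expands to 3125p^5 + 12500p^4 + 20000p^3 + 16500p^2 + 7320p + 1460,
and factoring out 5 leaves 5(625p^5 + 2500p^4 + 4000p^3 + 3300p^2 + 1464p + 292).

5(625p^5 + 2500p^4 + 4000p^3 + 3300p^2 + 1464p + 292)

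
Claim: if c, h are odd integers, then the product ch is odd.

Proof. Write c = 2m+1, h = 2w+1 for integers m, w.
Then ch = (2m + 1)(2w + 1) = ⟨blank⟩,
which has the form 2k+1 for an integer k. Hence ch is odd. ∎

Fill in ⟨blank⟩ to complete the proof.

2(2mw + m + w) + 1

(2m + 1)(2w + 1) = 4mw + 2m + 2w + 1
= 2(2mw + m + w) + 1.
Since 2mw + m + w is an integer, the product is of the form 2k+1 for an integer k.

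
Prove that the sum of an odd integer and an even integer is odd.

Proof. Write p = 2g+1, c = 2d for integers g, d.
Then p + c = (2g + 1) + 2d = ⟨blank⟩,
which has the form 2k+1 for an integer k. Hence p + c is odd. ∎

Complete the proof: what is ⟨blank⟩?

2(d + g) + 1

Expanding: (2g + 1) + 2d = 2d + 2g + 1.
Every term except the constant is even, so this is 2(d + g) + 1,
and d + g ∈ ℤ gives the required form.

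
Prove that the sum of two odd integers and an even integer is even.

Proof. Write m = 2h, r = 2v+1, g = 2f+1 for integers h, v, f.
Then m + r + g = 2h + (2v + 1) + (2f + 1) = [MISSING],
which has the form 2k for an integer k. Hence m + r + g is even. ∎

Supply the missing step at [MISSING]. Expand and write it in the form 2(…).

2(f + h + v + 1)

Expanding: 2h + (2v + 1) + (2f + 1) = 2f + 2h + 2v + 2.
Every term is even; pulling out the factor of 2 gives 2(f + h + v + 1).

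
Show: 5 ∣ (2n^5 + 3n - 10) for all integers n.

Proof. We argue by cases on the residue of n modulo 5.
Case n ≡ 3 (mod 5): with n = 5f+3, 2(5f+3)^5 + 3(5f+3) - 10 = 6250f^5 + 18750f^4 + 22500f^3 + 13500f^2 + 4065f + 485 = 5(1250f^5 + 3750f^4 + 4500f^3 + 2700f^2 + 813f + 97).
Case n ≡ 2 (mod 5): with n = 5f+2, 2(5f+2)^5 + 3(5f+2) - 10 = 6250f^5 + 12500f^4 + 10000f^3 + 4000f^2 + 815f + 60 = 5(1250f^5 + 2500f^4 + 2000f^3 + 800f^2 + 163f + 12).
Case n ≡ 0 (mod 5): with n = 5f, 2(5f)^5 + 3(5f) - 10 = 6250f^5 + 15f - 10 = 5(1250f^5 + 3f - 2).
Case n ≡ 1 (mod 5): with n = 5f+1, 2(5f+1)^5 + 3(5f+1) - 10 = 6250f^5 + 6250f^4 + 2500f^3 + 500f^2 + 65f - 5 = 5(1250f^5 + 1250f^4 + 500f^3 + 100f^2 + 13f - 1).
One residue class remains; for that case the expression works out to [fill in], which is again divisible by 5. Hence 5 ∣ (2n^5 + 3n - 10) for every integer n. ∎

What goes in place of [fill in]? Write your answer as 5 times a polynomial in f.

5(1250f^5 + 5000f^4 + 8000f^3 + 6400f^2 + 2563f + 410)

Only n ≡ 4 (mod 5) is unaccounted for. Put n = 5f+4:
2(5f+4)^5 + 3(5f+4) - 10 expands to 6250f^5 + 25000f^4 + 40000f^3 + 32000f^2 + 12815f + 2050,
and factoring out 5 leaves 5(1250f^5 + 5000f^4 + 8000f^3 + 6400f^2 + 2563f + 410).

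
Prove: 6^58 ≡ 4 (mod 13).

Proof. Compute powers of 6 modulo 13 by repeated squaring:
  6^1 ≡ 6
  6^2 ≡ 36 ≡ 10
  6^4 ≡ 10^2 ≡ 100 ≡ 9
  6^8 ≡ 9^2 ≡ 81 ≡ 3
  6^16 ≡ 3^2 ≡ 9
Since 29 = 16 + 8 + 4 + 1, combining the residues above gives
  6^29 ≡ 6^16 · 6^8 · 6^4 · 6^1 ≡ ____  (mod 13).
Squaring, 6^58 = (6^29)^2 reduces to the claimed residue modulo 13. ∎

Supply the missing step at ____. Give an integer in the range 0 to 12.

6^16 · 6^8 · 6^4 · 6^1 ≡ 9 · 3 · 9 · 6 = 1458.
1458 mod 13 = 2, so 6^29 ≡ 2 (mod 13).

2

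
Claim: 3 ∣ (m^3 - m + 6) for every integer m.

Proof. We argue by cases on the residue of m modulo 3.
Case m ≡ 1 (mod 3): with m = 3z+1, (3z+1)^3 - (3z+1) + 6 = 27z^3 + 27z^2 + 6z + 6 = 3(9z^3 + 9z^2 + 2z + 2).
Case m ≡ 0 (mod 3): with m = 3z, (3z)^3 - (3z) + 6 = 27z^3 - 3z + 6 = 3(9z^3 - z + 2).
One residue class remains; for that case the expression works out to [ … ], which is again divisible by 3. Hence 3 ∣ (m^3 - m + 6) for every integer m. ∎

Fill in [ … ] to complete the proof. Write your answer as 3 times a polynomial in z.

3(9z^3 + 18z^2 + 11z + 4)

Only m ≡ 2 (mod 3) is unaccounted for. Put m = 3z+2:
(3z+2)^3 - (3z+2) + 6 expands to 27z^3 + 54z^2 + 33z + 12,
and factoring out 3 leaves 3(9z^3 + 18z^2 + 11z + 4).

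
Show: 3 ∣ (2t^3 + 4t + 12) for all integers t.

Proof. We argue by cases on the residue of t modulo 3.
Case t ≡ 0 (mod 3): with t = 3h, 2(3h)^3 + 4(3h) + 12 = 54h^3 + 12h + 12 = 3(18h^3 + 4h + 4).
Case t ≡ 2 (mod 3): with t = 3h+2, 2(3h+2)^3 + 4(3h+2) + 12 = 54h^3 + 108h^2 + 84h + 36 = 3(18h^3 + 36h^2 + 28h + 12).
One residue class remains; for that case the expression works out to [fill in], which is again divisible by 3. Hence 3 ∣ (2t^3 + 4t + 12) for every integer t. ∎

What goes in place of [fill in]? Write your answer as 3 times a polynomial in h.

Only t ≡ 1 (mod 3) is unaccounted for. Put t = 3h+1:
2(3h+1)^3 + 4(3h+1) + 12 expands to 54h^3 + 54h^2 + 30h + 18,
and factoring out 3 leaves 3(18h^3 + 18h^2 + 10h + 6).

3(18h^3 + 18h^2 + 10h + 6)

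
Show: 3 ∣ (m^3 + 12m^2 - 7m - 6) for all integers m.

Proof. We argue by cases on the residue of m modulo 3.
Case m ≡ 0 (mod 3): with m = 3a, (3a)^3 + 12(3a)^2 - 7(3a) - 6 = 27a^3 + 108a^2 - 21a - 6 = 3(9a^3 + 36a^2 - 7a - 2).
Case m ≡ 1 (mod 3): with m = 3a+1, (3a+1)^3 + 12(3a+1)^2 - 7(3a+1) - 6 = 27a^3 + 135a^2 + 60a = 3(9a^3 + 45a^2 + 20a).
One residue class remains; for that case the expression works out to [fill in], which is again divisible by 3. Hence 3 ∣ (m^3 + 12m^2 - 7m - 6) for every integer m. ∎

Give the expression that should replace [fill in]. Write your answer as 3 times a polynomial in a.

3(9a^3 + 54a^2 + 53a + 12)

Only m ≡ 2 (mod 3) is unaccounted for. Put m = 3a+2:
(3a+2)^3 + 12(3a+2)^2 - 7(3a+2) - 6 expands to 27a^3 + 162a^2 + 159a + 36,
and factoring out 3 leaves 3(9a^3 + 54a^2 + 53a + 12).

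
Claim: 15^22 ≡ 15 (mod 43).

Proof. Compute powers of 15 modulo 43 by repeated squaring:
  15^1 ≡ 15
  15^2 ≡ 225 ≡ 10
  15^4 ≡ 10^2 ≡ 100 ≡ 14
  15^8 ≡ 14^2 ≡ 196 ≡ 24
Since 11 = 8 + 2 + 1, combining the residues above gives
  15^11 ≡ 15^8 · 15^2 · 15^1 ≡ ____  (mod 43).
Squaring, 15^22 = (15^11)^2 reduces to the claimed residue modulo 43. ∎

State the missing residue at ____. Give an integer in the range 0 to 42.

15^8 · 15^2 · 15^1 ≡ 24 · 10 · 15 = 3600.
3600 mod 43 = 31, so 15^11 ≡ 31 (mod 43).

31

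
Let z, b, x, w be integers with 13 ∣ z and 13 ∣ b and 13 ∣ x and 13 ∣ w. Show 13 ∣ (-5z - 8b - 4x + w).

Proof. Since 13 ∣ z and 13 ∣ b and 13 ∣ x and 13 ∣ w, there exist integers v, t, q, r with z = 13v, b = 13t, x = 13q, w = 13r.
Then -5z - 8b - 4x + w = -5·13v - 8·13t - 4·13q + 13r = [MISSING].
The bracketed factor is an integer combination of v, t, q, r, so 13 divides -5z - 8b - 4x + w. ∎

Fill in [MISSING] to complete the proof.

13(-4q + r - 8t - 5v)

Pull the common 13 out of every term: -5·13v - 8·13t - 4·13q + 13r = 13(-4q + r - 8t - 5v).
-4q + r - 8t - 5v is an integer, which exhibits the divisibility.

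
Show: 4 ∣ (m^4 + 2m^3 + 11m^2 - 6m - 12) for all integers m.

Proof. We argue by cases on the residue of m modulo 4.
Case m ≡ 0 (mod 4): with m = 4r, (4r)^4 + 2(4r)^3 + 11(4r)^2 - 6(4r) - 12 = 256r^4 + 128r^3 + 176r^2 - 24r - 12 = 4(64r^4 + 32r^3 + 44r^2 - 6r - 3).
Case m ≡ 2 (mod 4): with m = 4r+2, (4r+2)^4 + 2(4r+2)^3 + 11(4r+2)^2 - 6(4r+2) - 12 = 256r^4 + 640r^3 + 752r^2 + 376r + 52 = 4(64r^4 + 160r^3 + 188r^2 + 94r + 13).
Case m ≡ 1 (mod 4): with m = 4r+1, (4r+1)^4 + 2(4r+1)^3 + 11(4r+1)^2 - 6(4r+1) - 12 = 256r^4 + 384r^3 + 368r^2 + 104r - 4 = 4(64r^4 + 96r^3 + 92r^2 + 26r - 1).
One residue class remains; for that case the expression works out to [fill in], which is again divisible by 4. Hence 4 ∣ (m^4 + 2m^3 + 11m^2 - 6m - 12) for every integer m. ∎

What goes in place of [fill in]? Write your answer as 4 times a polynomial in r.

4(64r^4 + 224r^3 + 332r^2 + 222r + 51)

Only m ≡ 3 (mod 4) is unaccounted for. Put m = 4r+3:
(4r+3)^4 + 2(4r+3)^3 + 11(4r+3)^2 - 6(4r+3) - 12 expands to 256r^4 + 896r^3 + 1328r^2 + 888r + 204,
and factoring out 4 leaves 4(64r^4 + 224r^3 + 332r^2 + 222r + 51).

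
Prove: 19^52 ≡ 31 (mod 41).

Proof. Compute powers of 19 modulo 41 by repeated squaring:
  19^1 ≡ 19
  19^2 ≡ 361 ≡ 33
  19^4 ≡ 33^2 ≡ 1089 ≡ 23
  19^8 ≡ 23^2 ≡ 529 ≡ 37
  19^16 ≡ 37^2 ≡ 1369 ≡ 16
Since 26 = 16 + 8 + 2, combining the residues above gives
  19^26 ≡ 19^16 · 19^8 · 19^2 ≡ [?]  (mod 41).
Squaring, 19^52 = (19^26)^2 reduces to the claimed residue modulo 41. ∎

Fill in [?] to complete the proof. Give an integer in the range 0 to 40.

20

19^16 · 19^8 · 19^2 ≡ 16 · 37 · 33 = 19536.
19536 mod 41 = 20, so 19^26 ≡ 20 (mod 41).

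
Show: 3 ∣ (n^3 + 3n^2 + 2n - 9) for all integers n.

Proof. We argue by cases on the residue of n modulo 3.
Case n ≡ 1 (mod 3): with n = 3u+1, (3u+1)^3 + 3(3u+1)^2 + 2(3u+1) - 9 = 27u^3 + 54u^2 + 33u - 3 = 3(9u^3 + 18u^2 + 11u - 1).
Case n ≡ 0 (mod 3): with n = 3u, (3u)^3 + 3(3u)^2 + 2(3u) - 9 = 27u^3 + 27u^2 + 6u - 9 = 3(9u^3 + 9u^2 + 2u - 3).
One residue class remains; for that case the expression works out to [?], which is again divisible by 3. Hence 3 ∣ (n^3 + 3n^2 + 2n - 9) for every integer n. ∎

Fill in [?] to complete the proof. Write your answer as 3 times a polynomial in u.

3(9u^3 + 27u^2 + 26u + 5)

Only n ≡ 2 (mod 3) is unaccounted for. Put n = 3u+2:
(3u+2)^3 + 3(3u+2)^2 + 2(3u+2) - 9 expands to 27u^3 + 81u^2 + 78u + 15,
and factoring out 3 leaves 3(9u^3 + 27u^2 + 26u + 5).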